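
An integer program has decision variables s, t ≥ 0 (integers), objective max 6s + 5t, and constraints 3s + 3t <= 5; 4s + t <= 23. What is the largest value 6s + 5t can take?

The continuous relaxation peaks at (1.67, 0) with value 10.00; rounding to a feasible lattice point costs some objective.
(s,t)=(1,0) is feasible, giving 6.
(s,t)=(0,1) is feasible, giving 5.
(s,t)=(0,0) is feasible, giving 0.
Maximum is 6 at (s,t)=(1,0).

6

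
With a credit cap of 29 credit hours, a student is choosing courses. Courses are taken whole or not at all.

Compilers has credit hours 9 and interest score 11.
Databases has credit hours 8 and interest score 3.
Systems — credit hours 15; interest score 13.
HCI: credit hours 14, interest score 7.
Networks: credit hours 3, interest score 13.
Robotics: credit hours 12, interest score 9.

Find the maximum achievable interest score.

Compilers + Networks + Robotics: credit hours 9 + 3 + 12 = 24 ≤ 29, interest score 11 + 13 + 9 = 33.
Compilers + Systems + Networks: credit hours 9 + 15 + 3 = 27 ≤ 29, interest score 11 + 13 + 13 = 37.
Compilers + HCI + Networks: credit hours 9 + 14 + 3 = 26 ≤ 29, interest score 11 + 7 + 13 = 31.
Best is Compilers, Systems, and Networks with total interest score 37.

37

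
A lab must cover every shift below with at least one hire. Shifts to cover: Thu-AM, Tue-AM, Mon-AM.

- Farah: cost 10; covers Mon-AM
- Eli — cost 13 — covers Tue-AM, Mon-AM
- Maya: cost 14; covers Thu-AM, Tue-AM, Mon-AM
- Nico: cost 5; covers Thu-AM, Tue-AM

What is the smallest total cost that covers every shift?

The greedy cost-per-new-shift heuristic would pick Nico and Farah for 15, but a cheaper cover exists.
Maya alone covers Thu-AM, Tue-AM, Mon-AM — every shift.
Total cost: 14.
No cover costs less than 14.

14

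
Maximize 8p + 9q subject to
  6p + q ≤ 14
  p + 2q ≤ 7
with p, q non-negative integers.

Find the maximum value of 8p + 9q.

35

The continuous relaxation peaks at (1.91, 2.55) with value 38.18; rounding to a feasible lattice point costs some objective.
(p,q)=(1,3) is feasible, giving 35.
(p,q)=(2,2) is feasible, giving 34.
(p,q)=(0,3) is feasible, giving 27.
The best lattice point is (1,3), giving 35.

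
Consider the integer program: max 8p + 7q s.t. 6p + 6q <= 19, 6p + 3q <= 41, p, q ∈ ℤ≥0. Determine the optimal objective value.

24

The continuous relaxation peaks at (3.17, 0) with value 25.33; rounding to a feasible lattice point costs some objective.
(p,q)=(3,0): 6·3+6·0=18≤19, 6·3+3·0=18≤41, objective 24.
(p,q)=(2,1): 6·2+6·1=18≤19, 6·2+3·1=15≤41, objective 23.
(p,q)=(2,0): 6·2+6·0=12≤19, 6·2+3·0=12≤41, objective 16.
The best lattice point is (3,0), giving 24.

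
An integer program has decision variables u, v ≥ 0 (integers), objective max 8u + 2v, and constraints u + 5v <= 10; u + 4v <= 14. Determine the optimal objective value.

80

(u,v)=(10,0): 1·10+5·0=10≤10, 1·10+4·0=10≤14, objective 80.
(u,v)=(9,0): 1·9+5·0=9≤10, 1·9+4·0=9≤14, objective 72.
The best lattice point is (10,0), giving 80.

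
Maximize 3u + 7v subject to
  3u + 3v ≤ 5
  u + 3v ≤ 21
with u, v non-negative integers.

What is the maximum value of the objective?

7

Relaxing integrality, the LP optimum is 11.67 at (u,v) = (0, 1.67), which is not an integer point.
(u,v)=(0,1) is feasible, giving 7.
(u,v)=(1,0) is feasible, giving 3.
No feasible integer point exceeds 7.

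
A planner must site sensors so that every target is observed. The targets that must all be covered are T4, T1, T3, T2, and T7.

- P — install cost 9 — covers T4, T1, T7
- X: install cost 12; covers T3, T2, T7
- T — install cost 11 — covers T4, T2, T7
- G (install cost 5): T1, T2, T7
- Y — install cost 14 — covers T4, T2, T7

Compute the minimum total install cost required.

The greedy cost-per-new-target heuristic would pick G, P, and X for 26, but a cheaper cover exists.
Choose P and X: together they cover T4, T1, T3, T2, T7 — every target.
Total install cost: 9 + 12 = 21.
No cover costs less than 21.

21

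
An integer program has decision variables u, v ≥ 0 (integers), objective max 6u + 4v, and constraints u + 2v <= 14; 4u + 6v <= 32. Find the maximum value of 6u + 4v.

48

(u,v)=(8,0): 1·8+2·0=8≤14, 4·8+6·0=32≤32, objective 48.
(u,v)=(7,0): 1·7+2·0=7≤14, 4·7+6·0=28≤32, objective 42.
No feasible integer point exceeds 48.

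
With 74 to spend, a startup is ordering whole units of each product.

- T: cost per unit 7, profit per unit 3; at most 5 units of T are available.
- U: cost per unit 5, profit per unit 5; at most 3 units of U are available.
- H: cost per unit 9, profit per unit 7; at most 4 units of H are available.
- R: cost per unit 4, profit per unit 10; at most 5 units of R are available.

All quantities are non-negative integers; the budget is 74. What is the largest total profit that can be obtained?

93

R has the best ratio (10/4); taking only R gives at most 5×10 = 50 (stopped by the supply cap of 5).
Mixing does better — 3×U, 4×H, and 5×R: cost 71 ≤ 74, profit 3·5 + 4·7 + 5·10 = 93.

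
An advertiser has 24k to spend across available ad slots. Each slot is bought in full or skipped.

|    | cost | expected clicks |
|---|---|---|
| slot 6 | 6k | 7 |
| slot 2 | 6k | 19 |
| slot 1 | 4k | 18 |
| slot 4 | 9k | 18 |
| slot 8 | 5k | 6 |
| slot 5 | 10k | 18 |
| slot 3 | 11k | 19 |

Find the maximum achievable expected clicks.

This is a 0-1 knapsack instance.
slot 2 + slot 1 + slot 4 + slot 8: cost 6 + 4 + 9 + 5 = 24 ≤ 24, expected clicks 19 + 18 + 18 + 6 = 61.
slot 2 + slot 1 + slot 3: cost 6 + 4 + 11 = 21 ≤ 24, expected clicks 19 + 18 + 19 = 56.
Best is slot 2, slot 1, slot 4, and slot 8 with total expected clicks 61.

61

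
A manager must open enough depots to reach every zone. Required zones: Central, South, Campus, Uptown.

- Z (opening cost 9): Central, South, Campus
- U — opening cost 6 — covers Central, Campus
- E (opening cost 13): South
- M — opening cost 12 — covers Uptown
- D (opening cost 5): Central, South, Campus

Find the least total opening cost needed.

This is a weighted set-cover instance.
Choose M and D: together they cover Central, South, Campus, Uptown — every zone.
Total opening cost: 12 + 5 = 17.

17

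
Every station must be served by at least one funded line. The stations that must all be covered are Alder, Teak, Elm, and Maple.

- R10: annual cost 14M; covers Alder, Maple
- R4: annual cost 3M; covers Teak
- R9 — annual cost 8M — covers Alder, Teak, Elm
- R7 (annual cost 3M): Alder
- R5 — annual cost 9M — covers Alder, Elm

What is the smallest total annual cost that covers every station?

22

Choose R10 and R9: together they cover Alder, Teak, Elm, Maple — every station.
Total annual cost: 14 + 8 = 22.
No cover costs less than 22.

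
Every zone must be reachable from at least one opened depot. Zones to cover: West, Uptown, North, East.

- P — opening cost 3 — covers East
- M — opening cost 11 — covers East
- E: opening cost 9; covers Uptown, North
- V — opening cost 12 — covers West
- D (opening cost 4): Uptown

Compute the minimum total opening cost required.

The greedy cost-per-new-zone heuristic would pick P, D, E, and V for 28, but a cheaper cover exists.
Choose P, E, and V: together they cover West, Uptown, North, East — every zone.
Total opening cost: 3 + 9 + 12 = 24.
No cover costs less than 24.

24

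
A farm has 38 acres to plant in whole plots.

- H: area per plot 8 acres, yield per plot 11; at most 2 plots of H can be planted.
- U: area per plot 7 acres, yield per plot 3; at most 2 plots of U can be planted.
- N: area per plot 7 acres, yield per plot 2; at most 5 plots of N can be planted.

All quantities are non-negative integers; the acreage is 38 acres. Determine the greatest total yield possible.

30

Take 2×H, 2×U, and 1×N: area 37 ≤ 38, yield 2·11 + 2·3 + 1·2 = 30.
H has the best ratio (11/8) and is taken to its limit of 2; remaining capacity is filled optimally with the others.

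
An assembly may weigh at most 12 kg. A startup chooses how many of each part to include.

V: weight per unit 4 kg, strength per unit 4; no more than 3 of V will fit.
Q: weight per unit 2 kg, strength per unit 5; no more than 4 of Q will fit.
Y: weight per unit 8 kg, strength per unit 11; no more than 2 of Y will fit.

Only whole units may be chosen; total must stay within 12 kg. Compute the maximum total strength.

24

This is a bounded integer knapsack.
Take 1×V and 4×Q: weight 12 ≤ 12, strength 1·4 + 4·5 = 24.
Q has the best ratio (5/2) and is taken to its limit of 4; remaining capacity is filled optimally with the others.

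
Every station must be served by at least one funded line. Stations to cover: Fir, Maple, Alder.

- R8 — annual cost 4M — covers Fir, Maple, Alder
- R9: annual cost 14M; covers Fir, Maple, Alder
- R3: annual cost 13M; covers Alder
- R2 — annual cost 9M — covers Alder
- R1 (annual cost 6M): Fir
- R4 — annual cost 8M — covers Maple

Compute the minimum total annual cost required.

4

This is an integer covering problem.
R8 alone covers Fir, Maple, Alder — every station.
Total annual cost: 4.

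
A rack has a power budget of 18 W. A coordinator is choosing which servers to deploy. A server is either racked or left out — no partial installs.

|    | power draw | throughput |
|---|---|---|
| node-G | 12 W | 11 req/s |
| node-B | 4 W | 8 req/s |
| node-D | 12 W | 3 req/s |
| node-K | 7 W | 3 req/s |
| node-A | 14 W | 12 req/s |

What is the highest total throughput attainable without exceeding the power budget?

Allowing fractional choices, the relaxed optimum would be about 20.7, but servers are indivisible.
node-A: power draw 14 ≤ 18, throughput 12.
node-B + node-A: power draw 4 + 14 = 18 ≤ 18, throughput 8 + 12 = 20.
node-G + node-B: power draw 12 + 4 = 16 ≤ 18, throughput 11 + 8 = 19.
Best is node-B and node-A with total throughput 20.

20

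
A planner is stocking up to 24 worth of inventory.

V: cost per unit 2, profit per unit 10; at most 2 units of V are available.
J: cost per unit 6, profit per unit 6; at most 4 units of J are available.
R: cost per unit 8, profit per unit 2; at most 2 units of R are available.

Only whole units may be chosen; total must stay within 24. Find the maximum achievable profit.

38

2×V, 2×J, and 1×R: cost 24 ≤ 24, profit 2·10 + 2·6 + 1·2 = 34.
2×V and 3×J: cost 22 ≤ 24, profit 2·10 + 3·6 = 38.
Best is 38.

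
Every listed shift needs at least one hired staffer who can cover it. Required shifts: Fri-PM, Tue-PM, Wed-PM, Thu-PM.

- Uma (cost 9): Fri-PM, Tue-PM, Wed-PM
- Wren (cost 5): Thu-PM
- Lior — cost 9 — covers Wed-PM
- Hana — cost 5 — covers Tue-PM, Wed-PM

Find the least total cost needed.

14

Choose Uma and Wren: together they cover Fri-PM, Tue-PM, Wed-PM, Thu-PM — every shift.
Total cost: 9 + 5 = 14.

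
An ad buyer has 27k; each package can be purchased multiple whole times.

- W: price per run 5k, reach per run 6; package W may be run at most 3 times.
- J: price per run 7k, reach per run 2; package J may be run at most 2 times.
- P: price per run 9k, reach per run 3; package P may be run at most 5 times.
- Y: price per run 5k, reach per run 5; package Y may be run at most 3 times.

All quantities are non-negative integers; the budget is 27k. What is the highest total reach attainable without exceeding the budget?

This is a bounded integer knapsack.
W has the best ratio (6/5); taking only W gives at most 3×6 = 18 (stopped by the supply cap of 3).
Mixing does better — 3×W and 2×Y: price 25 ≤ 27, reach 3·6 + 2·5 = 28.

28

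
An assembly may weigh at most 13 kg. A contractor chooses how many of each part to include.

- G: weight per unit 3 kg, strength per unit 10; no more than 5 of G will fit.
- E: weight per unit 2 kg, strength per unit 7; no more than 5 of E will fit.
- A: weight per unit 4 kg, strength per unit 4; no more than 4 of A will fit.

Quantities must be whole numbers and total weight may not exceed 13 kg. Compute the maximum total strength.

45

3×G and 2×E: weight 13 ≤ 13, strength 3·10 + 2·7 = 44.
1×G and 5×E: weight 13 ≤ 13, strength 1·10 + 5·7 = 45.
Best is 45.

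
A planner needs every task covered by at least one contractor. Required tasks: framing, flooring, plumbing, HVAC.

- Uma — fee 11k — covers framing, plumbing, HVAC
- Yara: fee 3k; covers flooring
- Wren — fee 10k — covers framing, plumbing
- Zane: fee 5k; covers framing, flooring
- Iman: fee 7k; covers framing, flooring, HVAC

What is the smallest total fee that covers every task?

The greedy cost-per-new-task heuristic would pick Iman and Wren for 17, but a cheaper cover exists.
Choose Uma and Yara: together they cover framing, flooring, plumbing, HVAC — every task.
Total fee: 11 + 3 = 14.
No cover costs less than 14.

14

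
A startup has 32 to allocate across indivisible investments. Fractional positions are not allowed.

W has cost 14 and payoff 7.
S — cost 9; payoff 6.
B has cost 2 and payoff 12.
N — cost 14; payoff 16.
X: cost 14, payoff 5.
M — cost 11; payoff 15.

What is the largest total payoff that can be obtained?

43

Allowing fractional choices, the relaxed optimum would be about 46.3, but investments are indivisible.
W + B + N: cost 14 + 2 + 14 = 30 ≤ 32, payoff 7 + 12 + 16 = 35.
S + B + N: cost 9 + 2 + 14 = 25 ≤ 32, payoff 6 + 12 + 16 = 34.
B + N + M: cost 2 + 14 + 11 = 27 ≤ 32, payoff 12 + 16 + 15 = 43.
Best is B, N, and M with total payoff 43.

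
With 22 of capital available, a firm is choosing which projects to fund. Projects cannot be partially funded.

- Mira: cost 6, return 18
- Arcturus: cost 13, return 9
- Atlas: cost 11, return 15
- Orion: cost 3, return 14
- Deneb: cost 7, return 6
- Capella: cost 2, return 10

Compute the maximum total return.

Mira + Atlas + Orion: cost 6 + 11 + 3 = 20 ≤ 22, return 18 + 15 + 14 = 47.
Mira + Orion + Deneb + Capella: cost 6 + 3 + 7 + 2 = 18 ≤ 22, return 18 + 14 + 6 + 10 = 48.
Mira + Atlas + Orion + Capella: cost 6 + 11 + 3 + 2 = 22 ≤ 22, return 18 + 15 + 14 + 10 = 57.
Best is Mira, Atlas, Orion, and Capella with total return 57.

57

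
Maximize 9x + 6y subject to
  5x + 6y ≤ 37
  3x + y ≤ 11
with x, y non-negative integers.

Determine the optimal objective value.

42

(x,y)=(2,4): 5·2+6·4=34≤37, 3·2+1·4=10≤11, objective 42.
(x,y)=(1,5): 5·1+6·5=35≤37, 3·1+1·5=8≤11, objective 39.
(x,y)=(2,3): 5·2+6·3=28≤37, 3·2+1·3=9≤11, objective 36.
(x,y)=(1,4): 5·1+6·4=29≤37, 3·1+1·4=7≤11, objective 33.
Maximum is 42 at (x,y)=(2,4).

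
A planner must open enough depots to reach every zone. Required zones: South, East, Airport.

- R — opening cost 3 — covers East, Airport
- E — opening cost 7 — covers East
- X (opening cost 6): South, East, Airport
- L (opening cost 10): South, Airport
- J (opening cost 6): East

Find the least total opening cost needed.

The greedy cost-per-new-zone heuristic would pick R and X for 9, but a cheaper cover exists.
X alone covers South, East, Airport — every zone.
Total opening cost: 6.
No cover costs less than 6.

6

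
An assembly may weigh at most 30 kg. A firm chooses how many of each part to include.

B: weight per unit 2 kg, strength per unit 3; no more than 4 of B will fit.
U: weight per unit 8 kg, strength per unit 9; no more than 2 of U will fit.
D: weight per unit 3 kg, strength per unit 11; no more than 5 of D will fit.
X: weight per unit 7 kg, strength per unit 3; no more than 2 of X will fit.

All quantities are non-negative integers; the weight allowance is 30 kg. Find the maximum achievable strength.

73

D has the best ratio (11/3); taking only D gives at most 5×11 = 55 (stopped by the supply cap of 5).
Mixing does better — 3×B, 1×U, and 5×D: weight 29 ≤ 30, strength 3·3 + 1·9 + 5·11 = 73.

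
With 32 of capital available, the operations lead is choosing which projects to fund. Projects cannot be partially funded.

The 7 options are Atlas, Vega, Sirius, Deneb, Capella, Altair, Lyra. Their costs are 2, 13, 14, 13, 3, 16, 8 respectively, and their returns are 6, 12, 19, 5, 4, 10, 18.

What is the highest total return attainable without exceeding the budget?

This is an integer program with binary decision variables.
Sirius + Capella + Lyra: cost 14 + 3 + 8 = 25 ≤ 32, return 19 + 4 + 18 = 41.
Atlas + Sirius + Lyra: cost 2 + 14 + 8 = 24 ≤ 32, return 6 + 19 + 18 = 43.
Atlas + Sirius + Capella + Lyra: cost 2 + 14 + 3 + 8 = 27 ≤ 32, return 6 + 19 + 4 + 18 = 47.
Best is Atlas, Sirius, Capella, and Lyra with total return 47.

47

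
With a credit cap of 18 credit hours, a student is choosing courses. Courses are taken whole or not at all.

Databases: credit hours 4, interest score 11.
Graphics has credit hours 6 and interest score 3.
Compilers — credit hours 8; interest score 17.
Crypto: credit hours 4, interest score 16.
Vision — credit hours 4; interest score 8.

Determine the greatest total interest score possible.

Treat it as a binary knapsack problem.
Allowing fractional choices, the relaxed optimum would be about 48.0, but courses are indivisible.
Databases + Compilers + Crypto: credit hours 4 + 8 + 4 = 16 ≤ 18, interest score 11 + 17 + 16 = 44.
Compilers + Crypto + Vision: credit hours 8 + 4 + 4 = 16 ≤ 18, interest score 17 + 16 + 8 = 41.
Best is Databases, Compilers, and Crypto with total interest score 44.

44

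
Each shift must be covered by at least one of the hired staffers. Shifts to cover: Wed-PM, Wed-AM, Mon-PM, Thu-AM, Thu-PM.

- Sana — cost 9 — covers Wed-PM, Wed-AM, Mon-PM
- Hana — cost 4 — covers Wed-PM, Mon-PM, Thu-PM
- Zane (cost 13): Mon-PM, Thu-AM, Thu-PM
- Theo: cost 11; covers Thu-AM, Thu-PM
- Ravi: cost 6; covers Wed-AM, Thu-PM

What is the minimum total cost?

20

Choose Sana and Theo: together they cover Wed-PM, Wed-AM, Mon-PM, Thu-AM, Thu-PM — every shift.
Total cost: 9 + 11 = 20.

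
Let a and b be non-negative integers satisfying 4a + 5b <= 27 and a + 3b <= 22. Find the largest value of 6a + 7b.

The continuous relaxation peaks at (6.75, 0) with value 40.50; rounding to a feasible lattice point costs some objective.
(a,b)=(3,3): 4·3+5·3=27≤27, 1·3+3·3=12≤22, objective 39.
(a,b)=(4,2): 4·4+5·2=26≤27, 1·4+3·2=10≤22, objective 38.
(a,b)=(5,1): 4·5+5·1=25≤27, 1·5+3·1=8≤22, objective 37.
Maximum is 39 at (a,b)=(3,3).

39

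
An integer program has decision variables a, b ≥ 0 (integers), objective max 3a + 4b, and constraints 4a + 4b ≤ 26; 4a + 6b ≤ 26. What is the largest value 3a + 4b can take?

19

Relaxing integrality, the LP optimum is 19.50 at (a,b) = (6.5, 0), which is not an integer point.
(a,b)=(5,1): 4·5+4·1=24≤26, 4·5+6·1=26≤26, objective 19.
(a,b)=(6,0): 4·6+4·0=24≤26, 4·6+6·0=24≤26, objective 18.
No feasible integer point exceeds 19.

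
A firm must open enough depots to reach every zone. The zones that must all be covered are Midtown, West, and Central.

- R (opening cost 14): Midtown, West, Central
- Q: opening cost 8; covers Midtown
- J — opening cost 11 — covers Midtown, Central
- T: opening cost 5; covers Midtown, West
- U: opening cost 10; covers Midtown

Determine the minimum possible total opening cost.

14

The greedy cost-per-new-zone heuristic would pick T and J for 16, but a cheaper cover exists.
R alone covers Midtown, West, Central — every zone.
Total opening cost: 14.
No cover costs less than 14.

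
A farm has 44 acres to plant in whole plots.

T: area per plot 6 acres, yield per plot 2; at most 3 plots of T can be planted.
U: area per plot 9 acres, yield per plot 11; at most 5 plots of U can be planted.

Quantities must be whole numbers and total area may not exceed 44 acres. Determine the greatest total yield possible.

46

Take 1×T and 4×U: area 42 ≤ 44, yield 1·2 + 4·11 = 46.
No other integer combination yields more.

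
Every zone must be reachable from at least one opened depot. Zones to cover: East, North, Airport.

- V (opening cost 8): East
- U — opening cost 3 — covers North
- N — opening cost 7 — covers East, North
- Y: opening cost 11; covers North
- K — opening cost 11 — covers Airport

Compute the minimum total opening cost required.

18

Choose N and K: together they cover East, North, Airport — every zone.
Total opening cost: 7 + 11 = 18.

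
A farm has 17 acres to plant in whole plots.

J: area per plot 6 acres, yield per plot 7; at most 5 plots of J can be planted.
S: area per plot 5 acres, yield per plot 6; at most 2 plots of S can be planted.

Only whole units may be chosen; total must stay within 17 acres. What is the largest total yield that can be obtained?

Take 2×J and 1×S: area 17 ≤ 17, yield 2·7 + 1·6 = 20.
No other integer combination yields more.

20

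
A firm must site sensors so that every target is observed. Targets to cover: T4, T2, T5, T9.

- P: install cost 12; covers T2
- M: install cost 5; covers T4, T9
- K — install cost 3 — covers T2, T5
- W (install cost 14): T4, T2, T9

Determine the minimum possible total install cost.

8

Choose M and K: together they cover T4, T2, T5, T9 — every target.
Total install cost: 5 + 3 = 8.
No cover costs less than 8.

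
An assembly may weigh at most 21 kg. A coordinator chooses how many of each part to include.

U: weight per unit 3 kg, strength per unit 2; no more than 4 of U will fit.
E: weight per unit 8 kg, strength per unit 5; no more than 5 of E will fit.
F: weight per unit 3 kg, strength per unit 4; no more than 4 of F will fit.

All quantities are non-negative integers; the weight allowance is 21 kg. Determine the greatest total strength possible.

Take 3×U and 4×F: weight 21 ≤ 21, strength 3·2 + 4·4 = 22.
F has the best ratio (4/3) and is taken to its limit of 4; remaining capacity is filled optimally with the others.

22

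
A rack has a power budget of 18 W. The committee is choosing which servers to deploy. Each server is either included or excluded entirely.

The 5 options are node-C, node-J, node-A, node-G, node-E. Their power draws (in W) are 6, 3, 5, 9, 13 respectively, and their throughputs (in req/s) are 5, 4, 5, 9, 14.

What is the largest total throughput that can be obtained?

This is an integer program with binary decision variables.
Take node-A and node-E: power draw 5 + 13 = 18 ≤ 18, throughput 5 + 14 = 19.
No other feasible combination does better.

19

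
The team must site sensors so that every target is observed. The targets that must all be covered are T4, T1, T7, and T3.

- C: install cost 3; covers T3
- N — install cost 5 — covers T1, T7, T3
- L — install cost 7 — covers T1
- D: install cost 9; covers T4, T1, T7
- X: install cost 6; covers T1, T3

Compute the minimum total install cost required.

12

Choose C and D: together they cover T4, T1, T7, T3 — every target.
Total install cost: 3 + 9 = 12.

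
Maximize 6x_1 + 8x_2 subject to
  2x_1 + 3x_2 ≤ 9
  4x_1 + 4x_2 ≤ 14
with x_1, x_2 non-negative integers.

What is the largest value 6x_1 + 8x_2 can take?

(x_1,x_2)=(0,3) is feasible, giving 24.
(x_1,x_2)=(1,2) is feasible, giving 22.
(x_1,x_2)=(2,1) is feasible, giving 20.
The best lattice point is (0,3), giving 24.

24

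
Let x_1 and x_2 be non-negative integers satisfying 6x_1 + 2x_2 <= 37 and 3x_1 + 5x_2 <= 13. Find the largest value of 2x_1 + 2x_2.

Relaxing integrality, the LP optimum is 8.67 at (x_1,x_2) = (4.33, 0), which is not an integer point.
(x_1,x_2)=(4,0): 6·4+2·0=24≤37, 3·4+5·0=12≤13, objective 8.
(x_1,x_2)=(3,0): 6·3+2·0=18≤37, 3·3+5·0=9≤13, objective 6.
The best lattice point is (4,0), giving 8.

8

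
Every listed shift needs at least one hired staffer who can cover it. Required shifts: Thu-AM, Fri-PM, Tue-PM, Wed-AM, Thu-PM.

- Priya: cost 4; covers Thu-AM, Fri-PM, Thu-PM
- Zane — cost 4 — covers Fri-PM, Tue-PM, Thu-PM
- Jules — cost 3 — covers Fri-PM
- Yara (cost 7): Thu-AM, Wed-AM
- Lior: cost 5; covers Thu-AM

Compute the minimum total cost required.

11

The greedy cost-per-new-shift heuristic would pick Priya, Zane, and Yara for 15, but a cheaper cover exists.
Choose Zane and Yara: together they cover Thu-AM, Fri-PM, Tue-PM, Wed-AM, Thu-PM — every shift.
Total cost: 4 + 7 = 11.
No cover costs less than 11.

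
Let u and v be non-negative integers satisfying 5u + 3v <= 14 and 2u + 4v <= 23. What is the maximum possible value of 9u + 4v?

(u,v)=(2,1): 5·2+3·1=13≤14, 2·2+4·1=8≤23, objective 22.
(u,v)=(2,0): 5·2+3·0=10≤14, 2·2+4·0=4≤23, objective 18.
(u,v)=(1,2): 5·1+3·2=11≤14, 2·1+4·2=10≤23, objective 17.
Maximum is 22 at (u,v)=(2,1).

22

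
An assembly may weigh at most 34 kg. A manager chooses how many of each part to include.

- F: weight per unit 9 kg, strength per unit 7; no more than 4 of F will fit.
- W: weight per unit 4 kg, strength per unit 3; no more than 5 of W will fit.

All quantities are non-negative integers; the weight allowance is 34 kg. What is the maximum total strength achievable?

26

F has the best ratio (7/9); taking only F gives at most 3×7 = 21 (stopped by the weight limit).
Mixing does better — 2×F and 4×W: weight 34 ≤ 34, strength 2·7 + 4·3 = 26.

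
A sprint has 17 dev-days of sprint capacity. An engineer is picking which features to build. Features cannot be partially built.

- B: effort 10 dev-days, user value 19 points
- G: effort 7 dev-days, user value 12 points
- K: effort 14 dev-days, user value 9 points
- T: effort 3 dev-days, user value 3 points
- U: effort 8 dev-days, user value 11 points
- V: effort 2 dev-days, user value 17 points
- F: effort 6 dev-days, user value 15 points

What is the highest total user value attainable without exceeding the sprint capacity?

Allowing fractional choices, the relaxed optimum would be about 49.1, but features are indivisible.
G + V + F: effort 7 + 2 + 6 = 15 ≤ 17, user value 12 + 17 + 15 = 44.
G + U + V: effort 7 + 8 + 2 = 17 ≤ 17, user value 12 + 11 + 17 = 40.
U + V + F: effort 8 + 2 + 6 = 16 ≤ 17, user value 11 + 17 + 15 = 43.
Best is G, V, and F with total user value 44.

44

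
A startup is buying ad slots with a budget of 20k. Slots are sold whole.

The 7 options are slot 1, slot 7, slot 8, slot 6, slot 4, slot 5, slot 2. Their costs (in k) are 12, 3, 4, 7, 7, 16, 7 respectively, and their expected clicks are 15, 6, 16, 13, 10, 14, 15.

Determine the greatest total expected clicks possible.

44

Allowing fractional choices, the relaxed optimum would be about 48.1, but ad slots are indivisible.
slot 8 + slot 4 + slot 2: cost 4 + 7 + 7 = 18 ≤ 20, expected clicks 16 + 10 + 15 = 41.
slot 8 + slot 6 + slot 2: cost 4 + 7 + 7 = 18 ≤ 20, expected clicks 16 + 13 + 15 = 44.
slot 8 + slot 6 + slot 4: cost 4 + 7 + 7 = 18 ≤ 20, expected clicks 16 + 13 + 10 = 39.
Best is slot 8, slot 6, and slot 2 with total expected clicks 44.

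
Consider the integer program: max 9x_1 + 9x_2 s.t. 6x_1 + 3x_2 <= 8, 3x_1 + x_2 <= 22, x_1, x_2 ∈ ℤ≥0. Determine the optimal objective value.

18

The continuous relaxation peaks at (0, 2.67) with value 24.00; rounding to a feasible lattice point costs some objective.
(x_1,x_2)=(0,2): 6·0+3·2=6≤8, 3·0+1·2=2≤22, objective 18.
(x_1,x_2)=(0,1): 6·0+3·1=3≤8, 3·0+1·1=1≤22, objective 9.
The best lattice point is (0,2), giving 18.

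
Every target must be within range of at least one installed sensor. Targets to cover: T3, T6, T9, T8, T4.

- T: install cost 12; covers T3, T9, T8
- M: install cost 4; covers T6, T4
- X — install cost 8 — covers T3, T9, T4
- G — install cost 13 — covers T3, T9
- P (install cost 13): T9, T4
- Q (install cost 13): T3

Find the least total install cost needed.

16

Choose T and M: together they cover T3, T6, T9, T8, T4 — every target.
Total install cost: 12 + 4 = 16.
No cover costs less than 16.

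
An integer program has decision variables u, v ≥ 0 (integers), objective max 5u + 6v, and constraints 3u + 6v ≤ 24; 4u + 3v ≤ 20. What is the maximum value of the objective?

28

(u,v)=(2,3): 3·2+6·3=24≤24, 4·2+3·3=17≤20, objective 28.
(u,v)=(3,2): 3·3+6·2=21≤24, 4·3+3·2=18≤20, objective 27.
No feasible integer point exceeds 28.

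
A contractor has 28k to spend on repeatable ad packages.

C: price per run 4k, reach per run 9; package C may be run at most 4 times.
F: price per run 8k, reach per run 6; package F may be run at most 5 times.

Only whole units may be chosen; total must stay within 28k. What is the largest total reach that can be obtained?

42

This is a bounded integer knapsack.
C has the best ratio (9/4); taking only C gives at most 4×9 = 36 (stopped by the supply cap of 4).
Mixing does better — 4×C and 1×F: price 24 ≤ 28, reach 4·9 + 1·6 = 42.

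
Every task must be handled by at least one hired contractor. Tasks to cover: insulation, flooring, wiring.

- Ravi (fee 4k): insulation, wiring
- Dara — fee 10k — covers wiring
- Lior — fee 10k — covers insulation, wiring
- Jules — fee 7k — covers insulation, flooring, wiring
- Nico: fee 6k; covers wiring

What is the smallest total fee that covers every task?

The greedy cost-per-new-task heuristic would pick Ravi and Jules for 11, but a cheaper cover exists.
Jules alone covers insulation, flooring, wiring — every task.
Total fee: 7.
No cover costs less than 7.

7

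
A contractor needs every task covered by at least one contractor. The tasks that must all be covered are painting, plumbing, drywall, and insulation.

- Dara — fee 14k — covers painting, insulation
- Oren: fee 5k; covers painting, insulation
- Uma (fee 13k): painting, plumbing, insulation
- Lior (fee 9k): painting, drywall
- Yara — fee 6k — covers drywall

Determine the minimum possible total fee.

This is an integer covering problem.
The greedy cost-per-new-task heuristic would pick Oren, Yara, and Uma for 24, but a cheaper cover exists.
Choose Uma and Yara: together they cover painting, plumbing, drywall, insulation — every task.
Total fee: 13 + 6 = 19.
No cover costs less than 19.

19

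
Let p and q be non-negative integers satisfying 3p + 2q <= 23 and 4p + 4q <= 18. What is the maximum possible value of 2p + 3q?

(p,q)=(0,4) is feasible, giving 12.
(p,q)=(1,3) is feasible, giving 11.
No feasible integer point exceeds 12.

12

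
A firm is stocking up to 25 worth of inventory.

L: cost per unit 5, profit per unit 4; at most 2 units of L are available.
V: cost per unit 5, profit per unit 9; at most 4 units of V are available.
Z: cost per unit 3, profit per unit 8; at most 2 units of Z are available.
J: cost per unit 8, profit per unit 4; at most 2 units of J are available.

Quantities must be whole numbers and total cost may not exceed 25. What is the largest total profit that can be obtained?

44

Z has the best ratio (8/3); taking only Z gives at most 2×8 = 16 (stopped by the supply cap of 2).
Mixing does better — 4×V and 1×Z: cost 23 ≤ 25, profit 4·9 + 1·8 = 44.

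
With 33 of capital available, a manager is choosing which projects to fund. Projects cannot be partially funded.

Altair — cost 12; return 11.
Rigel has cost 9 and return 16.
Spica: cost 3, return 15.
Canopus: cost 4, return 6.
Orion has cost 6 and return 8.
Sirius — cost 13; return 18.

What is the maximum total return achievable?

57

This is a 0-1 knapsack instance.
Take Rigel, Spica, Orion, and Sirius: cost 9 + 3 + 6 + 13 = 31 ≤ 33, return 16 + 15 + 8 + 18 = 57.
No other feasible combination does better.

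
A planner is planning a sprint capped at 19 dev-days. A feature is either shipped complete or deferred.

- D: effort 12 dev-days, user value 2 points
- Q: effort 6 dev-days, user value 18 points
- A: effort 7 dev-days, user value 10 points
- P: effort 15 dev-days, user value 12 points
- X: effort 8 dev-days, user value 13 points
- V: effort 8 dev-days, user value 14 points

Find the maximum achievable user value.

This is a 0-1 knapsack instance.
Q + X: effort 6 + 8 = 14 ≤ 19, user value 18 + 13 = 31.
Q + A: effort 6 + 7 = 13 ≤ 19, user value 18 + 10 = 28.
Q + V: effort 6 + 8 = 14 ≤ 19, user value 18 + 14 = 32.
Best is Q and V with total user value 32.

32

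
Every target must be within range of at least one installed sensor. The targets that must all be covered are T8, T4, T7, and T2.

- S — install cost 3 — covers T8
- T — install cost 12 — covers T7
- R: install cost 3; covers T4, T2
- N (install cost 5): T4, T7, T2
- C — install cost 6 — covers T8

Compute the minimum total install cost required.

This is a weighted set-cover instance.
Choose S and N: together they cover T8, T4, T7, T2 — every target.
Total install cost: 3 + 5 = 8.

8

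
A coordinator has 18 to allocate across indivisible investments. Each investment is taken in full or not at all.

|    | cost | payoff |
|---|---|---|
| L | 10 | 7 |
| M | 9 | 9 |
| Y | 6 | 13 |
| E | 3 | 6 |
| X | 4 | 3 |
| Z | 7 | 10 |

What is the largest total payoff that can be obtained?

Treat it as a binary knapsack problem.
Allowing fractional choices, the relaxed optimum would be about 31.0, but investments are indivisible.
Y + X + Z: cost 6 + 4 + 7 = 17 ≤ 18, payoff 13 + 3 + 10 = 26.
M + Y + E: cost 9 + 6 + 3 = 18 ≤ 18, payoff 9 + 13 + 6 = 28.
Y + E + Z: cost 6 + 3 + 7 = 16 ≤ 18, payoff 13 + 6 + 10 = 29.
Best is Y, E, and Z with total payoff 29.

29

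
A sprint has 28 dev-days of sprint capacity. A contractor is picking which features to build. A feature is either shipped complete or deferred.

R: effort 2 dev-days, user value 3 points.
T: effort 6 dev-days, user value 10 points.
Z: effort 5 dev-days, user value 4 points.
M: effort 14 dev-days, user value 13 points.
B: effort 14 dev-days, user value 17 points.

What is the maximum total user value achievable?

34

Treat it as a binary knapsack problem.
Allowing fractional choices, the relaxed optimum would be about 35.6, but features are indivisible.
T + Z + B: effort 6 + 5 + 14 = 25 ≤ 28, user value 10 + 4 + 17 = 31.
R + T + Z + B: effort 2 + 6 + 5 + 14 = 27 ≤ 28, user value 3 + 10 + 4 + 17 = 34.
Best is R, T, Z, and B with total user value 34.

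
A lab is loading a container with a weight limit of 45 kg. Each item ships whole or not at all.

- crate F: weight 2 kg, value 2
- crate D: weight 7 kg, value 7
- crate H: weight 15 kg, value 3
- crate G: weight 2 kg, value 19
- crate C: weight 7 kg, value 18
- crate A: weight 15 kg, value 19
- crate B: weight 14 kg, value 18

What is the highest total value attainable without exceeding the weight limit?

This is an integer program with binary decision variables.
crate G + crate C + crate A + crate B: weight 2 + 7 + 15 + 14 = 38 ≤ 45, value 19 + 18 + 19 + 18 = 74.
crate F + crate G + crate C + crate A + crate B: weight 2 + 2 + 7 + 15 + 14 = 40 ≤ 45, value 2 + 19 + 18 + 19 + 18 = 76.
crate D + crate G + crate C + crate A + crate B: weight 7 + 2 + 7 + 15 + 14 = 45 ≤ 45, value 7 + 19 + 18 + 19 + 18 = 81.
Best is crate D, crate G, crate C, crate A, and crate B with total value 81.

81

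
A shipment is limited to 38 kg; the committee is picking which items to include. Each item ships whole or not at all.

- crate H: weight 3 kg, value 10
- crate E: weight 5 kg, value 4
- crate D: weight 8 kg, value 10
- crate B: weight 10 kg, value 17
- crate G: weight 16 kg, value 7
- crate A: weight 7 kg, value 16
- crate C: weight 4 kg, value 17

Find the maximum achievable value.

Allowing fractional choices, the relaxed optimum would be about 74.4, but items are indivisible.
crate H + crate E + crate D + crate B + crate A + crate C: weight 3 + 5 + 8 + 10 + 7 + 4 = 37 ≤ 38, value 10 + 4 + 10 + 17 + 16 + 17 = 74.
crate H + crate E + crate B + crate A + crate C: weight 3 + 5 + 10 + 7 + 4 = 29 ≤ 38, value 10 + 4 + 17 + 16 + 17 = 64.
crate H + crate D + crate B + crate A + crate C: weight 3 + 8 + 10 + 7 + 4 = 32 ≤ 38, value 10 + 10 + 17 + 16 + 17 = 70.
Best is crate H, crate E, crate D, crate B, crate A, and crate C with total value 74.

74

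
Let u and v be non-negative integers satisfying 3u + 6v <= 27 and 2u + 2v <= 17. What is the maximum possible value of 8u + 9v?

65

Relaxing integrality, the LP optimum is 68.50 at (u,v) = (8, 0.5), which is not an integer point.
(u,v)=(7,1): 3·7+6·1=27≤27, 2·7+2·1=16≤17, objective 65.
(u,v)=(8,0): 3·8+6·0=24≤27, 2·8+2·0=16≤17, objective 64.
(u,v)=(6,1): 3·6+6·1=24≤27, 2·6+2·1=14≤17, objective 57.
Maximum is 65 at (u,v)=(7,1).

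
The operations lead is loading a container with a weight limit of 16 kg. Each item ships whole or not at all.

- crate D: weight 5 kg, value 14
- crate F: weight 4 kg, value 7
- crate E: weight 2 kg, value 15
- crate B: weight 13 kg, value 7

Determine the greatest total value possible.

36

Take crate D, crate F, and crate E: weight 5 + 4 + 2 = 11 ≤ 16, value 14 + 7 + 15 = 36.
No other feasible combination does better.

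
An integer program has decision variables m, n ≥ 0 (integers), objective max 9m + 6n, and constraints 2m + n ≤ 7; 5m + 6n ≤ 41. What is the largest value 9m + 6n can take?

(m,n)=(1,5): 2·1+1·5=7≤7, 5·1+6·5=35≤41, objective 39.
(m,n)=(0,6): 2·0+1·6=6≤7, 5·0+6·6=36≤41, objective 36.
The best lattice point is (1,5), giving 39.

39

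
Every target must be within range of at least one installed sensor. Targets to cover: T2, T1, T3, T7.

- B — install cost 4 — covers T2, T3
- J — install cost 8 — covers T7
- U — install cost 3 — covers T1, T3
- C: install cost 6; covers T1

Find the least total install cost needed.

15

This is an integer covering problem.
Choose B, J, and U: together they cover T2, T1, T3, T7 — every target.
Total install cost: 4 + 8 + 3 = 15.
No cover costs less than 15.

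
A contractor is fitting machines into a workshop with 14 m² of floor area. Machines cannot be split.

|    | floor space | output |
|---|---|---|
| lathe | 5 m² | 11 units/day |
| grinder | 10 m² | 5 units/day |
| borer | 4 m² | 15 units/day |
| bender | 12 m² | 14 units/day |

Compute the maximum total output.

26

This is a 0-1 knapsack instance.
Take lathe and borer: floor space 5 + 4 = 9 ≤ 14, output 11 + 15 = 26.
No other feasible combination does better.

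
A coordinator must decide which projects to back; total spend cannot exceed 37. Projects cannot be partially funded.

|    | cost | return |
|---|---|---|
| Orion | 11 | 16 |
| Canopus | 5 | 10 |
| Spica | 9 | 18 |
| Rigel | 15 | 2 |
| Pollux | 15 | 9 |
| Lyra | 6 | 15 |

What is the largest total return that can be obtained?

59

Treat it as a binary knapsack problem.
Orion + Canopus + Spica + Lyra: cost 11 + 5 + 9 + 6 = 31 ≤ 37, return 16 + 10 + 18 + 15 = 59.
Orion + Canopus + Pollux + Lyra: cost 11 + 5 + 15 + 6 = 37 ≤ 37, return 16 + 10 + 9 + 15 = 50.
Canopus + Spica + Pollux + Lyra: cost 5 + 9 + 15 + 6 = 35 ≤ 37, return 10 + 18 + 9 + 15 = 52.
Best is Orion, Canopus, Spica, and Lyra with total return 59.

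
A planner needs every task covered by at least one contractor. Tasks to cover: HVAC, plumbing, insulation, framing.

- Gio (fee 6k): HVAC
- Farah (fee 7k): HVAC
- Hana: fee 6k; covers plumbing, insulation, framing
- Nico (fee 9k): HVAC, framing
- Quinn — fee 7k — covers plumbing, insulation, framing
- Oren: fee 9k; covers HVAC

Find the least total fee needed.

12

Choose Gio and Hana: together they cover HVAC, plumbing, insulation, framing — every task.
Total fee: 6 + 6 = 12.
No cover costs less than 12.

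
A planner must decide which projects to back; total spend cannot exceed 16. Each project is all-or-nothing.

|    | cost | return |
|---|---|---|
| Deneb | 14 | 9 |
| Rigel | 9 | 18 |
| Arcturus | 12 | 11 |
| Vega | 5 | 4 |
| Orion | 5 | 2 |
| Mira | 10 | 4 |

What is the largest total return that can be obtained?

22

Treat it as a binary knapsack problem.
Allowing fractional choices, the relaxed optimum would be about 24.4, but projects are indivisible.
Rigel + Vega: cost 9 + 5 = 14 ≤ 16, return 18 + 4 = 22.
Rigel + Orion: cost 9 + 5 = 14 ≤ 16, return 18 + 2 = 20.
Rigel: cost 9 ≤ 16, return 18.
Best is Rigel and Vega with total return 22.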